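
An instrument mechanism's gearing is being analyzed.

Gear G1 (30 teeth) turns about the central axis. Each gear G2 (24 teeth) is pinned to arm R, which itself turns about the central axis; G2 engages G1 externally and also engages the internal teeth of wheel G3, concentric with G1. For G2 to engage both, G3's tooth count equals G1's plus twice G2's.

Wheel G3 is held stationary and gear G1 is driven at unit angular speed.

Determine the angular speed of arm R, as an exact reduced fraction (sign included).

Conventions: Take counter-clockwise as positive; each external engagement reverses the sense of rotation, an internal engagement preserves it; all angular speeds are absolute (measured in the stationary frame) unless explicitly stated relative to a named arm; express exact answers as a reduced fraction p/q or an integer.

5/18

topology: planetary set — G1 30T / G2 24T / G3 78T, arm = carrier (Willis)
ring teeth: 30 + 2·24 = 78
30(ω_sun−ω_arm) = −78(ω_ring−ω_arm),  ω_ring = 0, ω_sun = 1
30(1−ω_arm) = −78(0−ω_arm)  ⇒  108·ω_arm = 30  ⇒  ω_arm = 5/18
exact speed ratio = 5/18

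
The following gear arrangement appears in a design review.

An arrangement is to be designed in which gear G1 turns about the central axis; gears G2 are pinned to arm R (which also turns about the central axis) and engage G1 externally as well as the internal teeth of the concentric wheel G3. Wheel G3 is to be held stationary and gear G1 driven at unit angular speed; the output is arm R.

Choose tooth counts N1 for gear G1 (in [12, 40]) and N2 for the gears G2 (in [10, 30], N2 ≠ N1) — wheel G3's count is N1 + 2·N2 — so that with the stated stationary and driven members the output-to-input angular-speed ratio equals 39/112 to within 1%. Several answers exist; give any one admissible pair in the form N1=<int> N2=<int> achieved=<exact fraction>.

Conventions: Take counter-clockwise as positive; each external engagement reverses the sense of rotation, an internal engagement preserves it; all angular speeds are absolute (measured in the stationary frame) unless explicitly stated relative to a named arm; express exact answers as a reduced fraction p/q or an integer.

class = planetary set [ratio 39/112 wanted; Willis about the carrier]
Willis with ω_ring = 0: ω_arm/ω_sun = N1/(N1+N3); set equal to 39/112  ⇒  N3/N1 = 1/(39/112) − 1 = 73/39
N3 = N1 + 2·N2  ⇒  N2/N1 = (N3/N1 − 1)/2 = (73/39 − 1)/2 = 17/39
smallest multiple with N1 ≥ 12 and N2 ≥ 10: k = 1  ⇒  N1 = 1·39 = 39, N2 = 1·17 = 17 (N1 ≤ 40, N2 ≤ 30, N2 ≠ N1 ✓), N3 = 39 + 2·17 = 73
check: N1/(N1+N3) with N1 = 39, N3 = 73 gives 39/112; |achieved − target| = 0 ≤ 39/11200 ✓

N1=39 N2=17 achieved=39/112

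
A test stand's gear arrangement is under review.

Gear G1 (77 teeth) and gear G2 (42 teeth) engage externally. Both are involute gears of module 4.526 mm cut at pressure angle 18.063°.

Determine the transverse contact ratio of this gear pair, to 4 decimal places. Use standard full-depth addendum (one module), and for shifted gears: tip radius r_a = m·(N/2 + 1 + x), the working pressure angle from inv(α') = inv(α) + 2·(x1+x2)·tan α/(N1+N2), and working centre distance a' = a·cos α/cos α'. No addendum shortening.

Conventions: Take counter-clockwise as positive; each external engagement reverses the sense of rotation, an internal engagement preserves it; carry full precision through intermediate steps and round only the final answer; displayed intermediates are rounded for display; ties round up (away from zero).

1.8889

single-mesh involute tooth geometry (77T engaging 42T at module 4.526)
base radii: r_b1 = 165.663242, r_b2 = 90.361768
tip radii: r_a1 = 178.777000, r_a2 = 99.572000
no profile shift: α' = α, a' = a
action lengths: √(r_a1²−r_b1²) = 67.207932, √(r_a2²−r_b2²) = 41.825041
base pitch p_b = π·m·cos α = 13.518089
CR = (67.207932 + 41.825041 − 269.297000·sin 18.06300°)/13.518089 = 1.888881
contact ratio ≈ 1.8889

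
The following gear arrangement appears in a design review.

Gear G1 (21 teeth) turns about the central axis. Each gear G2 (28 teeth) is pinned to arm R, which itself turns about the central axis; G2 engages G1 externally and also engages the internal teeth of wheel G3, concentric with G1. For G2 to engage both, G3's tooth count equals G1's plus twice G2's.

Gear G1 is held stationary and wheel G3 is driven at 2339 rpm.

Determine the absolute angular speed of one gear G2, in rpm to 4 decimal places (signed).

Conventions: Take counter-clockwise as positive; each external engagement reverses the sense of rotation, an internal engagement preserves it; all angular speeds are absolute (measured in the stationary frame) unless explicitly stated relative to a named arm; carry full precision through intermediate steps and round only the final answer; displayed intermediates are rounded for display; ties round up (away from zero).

+3216.1250 rpm

class = planetary set [G3 = 21+2·28 = 77; Willis about the carrier]
normalise by the input: solve with ω_ring = 1, then scale by 2339 rpm
ring teeth: 21 + 2·28 = 77
21(ω_sun−ω_arm) = −77(ω_ring−ω_arm),  ω_sun = 0, ω_ring = 1
21(0−ω_arm) = −77(1−ω_arm)  ⇒  98·ω_arm = 77  ⇒  ω_arm = 11/14
sun–planet mesh: 21·(0−11/14) = −28·(ω_p−ω_arm)  ⇒  ω_p−ω_arm = 33/56
ω_p = 11/14 + 33/56 = 11/8
scale: ω_p = 11/8 × 2339 rpm = +3216.1250 rpm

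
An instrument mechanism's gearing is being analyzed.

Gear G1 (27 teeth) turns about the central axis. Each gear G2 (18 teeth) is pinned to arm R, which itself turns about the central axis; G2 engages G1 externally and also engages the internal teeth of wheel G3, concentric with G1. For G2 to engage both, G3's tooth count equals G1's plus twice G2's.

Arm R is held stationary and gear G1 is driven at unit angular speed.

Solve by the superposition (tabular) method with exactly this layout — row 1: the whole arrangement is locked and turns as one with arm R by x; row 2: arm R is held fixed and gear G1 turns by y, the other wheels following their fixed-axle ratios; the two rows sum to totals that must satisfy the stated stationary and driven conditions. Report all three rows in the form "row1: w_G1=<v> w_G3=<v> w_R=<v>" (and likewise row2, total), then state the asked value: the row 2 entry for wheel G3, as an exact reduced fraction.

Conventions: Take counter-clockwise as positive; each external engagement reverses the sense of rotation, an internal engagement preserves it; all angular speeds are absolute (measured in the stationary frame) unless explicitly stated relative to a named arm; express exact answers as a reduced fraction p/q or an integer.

class = planetary set [G3 = 27+2·18 = 63; Willis about the carrier]
row 1: whole set turns with the arm by x
superposition row 2 [arm held]: sun y, ring −(27/63)·y, arm 0
boundary: total ω_arm = x = 0 and total ω_sun = x + y = 1  ⇒  y = 1, x = 0
row 2 ring = −(27/63)·1 = -3/7
totals (row 1 + row 2): sun 0 + 1 = 1, ring 0 + (-3/7) = -3/7, arm 0 + 0 = 0
asked cell (row2, ring) = -3/7

row1: w_G1=0 w_G3=0 w_R=0
row2: w_G1=1 w_G3=-3/7 w_R=0
total: w_G1=1 w_G3=-3/7 w_R=0
asked value: -3/7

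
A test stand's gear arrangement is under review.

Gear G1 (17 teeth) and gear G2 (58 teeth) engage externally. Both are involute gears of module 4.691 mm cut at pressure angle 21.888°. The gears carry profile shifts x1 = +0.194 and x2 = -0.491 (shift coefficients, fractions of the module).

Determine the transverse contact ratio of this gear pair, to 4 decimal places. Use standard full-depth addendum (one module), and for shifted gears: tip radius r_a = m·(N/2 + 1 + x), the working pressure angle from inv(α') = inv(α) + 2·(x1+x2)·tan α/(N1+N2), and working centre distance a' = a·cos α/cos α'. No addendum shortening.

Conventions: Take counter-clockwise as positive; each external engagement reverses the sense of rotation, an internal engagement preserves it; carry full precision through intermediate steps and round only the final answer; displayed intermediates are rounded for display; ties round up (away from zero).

1.5801

topology: single-mesh involute geometry — m = 4.691, 17T/58T pair
base radii: r_b1 = 36.999193, r_b2 = 126.232541
tip radii: r_a1 = 45.474554, r_a2 = 138.426719
inv(α') = inv(21.888°) + 2·(+0.194-0.491)·tan α/(17+58) = 0.01655460  ⇒  α' = 20.68765°
a' = a·cos α / cos α' = 175.9125·cos 21.888°/cos 20.68765° = 174.482318
action lengths: √(r_a1²−r_b1²) = 26.438510, √(r_a2²−r_b2²) = 56.809350
base pitch p_b = π·m·cos α = 13.674870
CR = (26.438510 + 56.809350 − 174.482318·sin 20.68765°)/13.674870 = 1.580120
contact ratio ≈ 1.5801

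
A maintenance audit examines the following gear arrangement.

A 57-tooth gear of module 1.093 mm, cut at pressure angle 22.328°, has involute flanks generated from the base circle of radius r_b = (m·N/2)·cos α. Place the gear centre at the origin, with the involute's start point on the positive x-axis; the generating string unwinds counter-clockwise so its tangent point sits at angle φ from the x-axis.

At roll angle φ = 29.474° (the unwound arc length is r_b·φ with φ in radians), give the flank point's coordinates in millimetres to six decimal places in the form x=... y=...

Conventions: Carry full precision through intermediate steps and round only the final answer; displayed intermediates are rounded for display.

class = single-mesh tooth geometry [base-circle involute, m = 1.093, 57T]
pitch radius r_p = m·N/2 = 1.093·57/2 = 31.150500
base radius r_b = r_p·cos α = 31.150500·cos 22.328° = 28.814965
roll angle φ = 29.474° = 0.51441834 rad
x = r_b·(cos φ + φ·sin φ) = 32.379019
y = r_b·(sin φ − φ·cos φ) = 1.273239

x=32.379019 y=1.273239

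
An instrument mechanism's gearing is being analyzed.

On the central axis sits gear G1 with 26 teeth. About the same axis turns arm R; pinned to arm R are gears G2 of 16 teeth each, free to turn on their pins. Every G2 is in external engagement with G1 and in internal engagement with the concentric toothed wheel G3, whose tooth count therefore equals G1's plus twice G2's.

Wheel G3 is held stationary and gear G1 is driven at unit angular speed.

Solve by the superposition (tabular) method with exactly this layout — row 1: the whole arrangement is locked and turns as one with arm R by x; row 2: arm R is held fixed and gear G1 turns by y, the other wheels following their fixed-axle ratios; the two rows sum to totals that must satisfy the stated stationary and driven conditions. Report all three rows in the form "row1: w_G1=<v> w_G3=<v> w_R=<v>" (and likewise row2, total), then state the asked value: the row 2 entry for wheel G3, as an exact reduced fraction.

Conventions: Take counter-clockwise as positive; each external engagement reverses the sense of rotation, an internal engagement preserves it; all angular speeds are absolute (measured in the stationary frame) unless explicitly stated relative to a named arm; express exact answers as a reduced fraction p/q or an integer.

recognized (axles ride arm R): planetary set, 26/16/58 teeth
row 1 — lock + rotate with arm: ω_sun = ω_ring = ω_arm = x
row 2 — arm fixed, fixed-axis ratios: sun y, ring −(26/58)·y, arm 0
boundary: total ω_ring = x − (26/58)·y = 0 and total ω_sun = x + y = 1  ⇒  y = 29/42, x = 13/42
row 2 ring = −(26/58)·29/42 = -13/42
totals (row 1 + row 2): sun 13/42 + 29/42 = 1, ring 13/42 + (-13/42) = 0, arm 13/42 + 0 = 13/42
asked cell (row2, ring) = -13/42

row1: w_G1=13/42 w_G3=13/42 w_R=13/42
row2: w_G1=29/42 w_G3=-13/42 w_R=0
total: w_G1=1 w_G3=0 w_R=13/42
asked value: -13/42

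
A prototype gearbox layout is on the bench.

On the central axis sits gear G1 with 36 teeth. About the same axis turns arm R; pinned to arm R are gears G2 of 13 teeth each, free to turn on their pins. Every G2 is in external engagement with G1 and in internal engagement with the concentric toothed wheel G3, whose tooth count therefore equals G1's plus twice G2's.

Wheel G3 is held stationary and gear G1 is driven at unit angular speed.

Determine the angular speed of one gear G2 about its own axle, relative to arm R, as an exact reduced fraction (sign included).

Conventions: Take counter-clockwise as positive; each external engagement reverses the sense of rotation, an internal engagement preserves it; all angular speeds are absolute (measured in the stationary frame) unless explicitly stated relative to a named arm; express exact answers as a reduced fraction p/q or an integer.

-1116/637

planetary set (36T centre, 13T on arm, 62T internal) — Willis relation
ring teeth: 36 + 2·13 = 62
36(ω_sun−ω_arm) = −62(ω_ring−ω_arm),  ω_ring = 0, ω_sun = 1
36(1−ω_arm) = −62(0−ω_arm)  ⇒  98·ω_arm = 36  ⇒  ω_arm = 18/49
sun–planet mesh: 36·(1−18/49) = −13·(ω_p−ω_arm)  ⇒  ω_p−ω_arm = -1116/637
exact speed ratio = -1116/637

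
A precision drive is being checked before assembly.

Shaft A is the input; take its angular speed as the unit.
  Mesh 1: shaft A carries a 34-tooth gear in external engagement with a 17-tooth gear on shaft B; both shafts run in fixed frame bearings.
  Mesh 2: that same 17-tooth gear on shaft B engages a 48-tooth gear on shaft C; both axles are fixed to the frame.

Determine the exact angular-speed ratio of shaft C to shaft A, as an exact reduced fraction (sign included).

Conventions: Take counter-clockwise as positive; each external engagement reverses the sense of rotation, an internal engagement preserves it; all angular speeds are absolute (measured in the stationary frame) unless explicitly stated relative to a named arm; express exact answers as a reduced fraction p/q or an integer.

class = fixed-axis compound train [2 meshes; 2 ratios multiply, 2 sense flips]
mesh 1 [34T→17T]: running ratio 2, sense −
mesh 2 [17T→48T]: running ratio 17/24, sense +
ω_out/ω_in = 17/24

17/24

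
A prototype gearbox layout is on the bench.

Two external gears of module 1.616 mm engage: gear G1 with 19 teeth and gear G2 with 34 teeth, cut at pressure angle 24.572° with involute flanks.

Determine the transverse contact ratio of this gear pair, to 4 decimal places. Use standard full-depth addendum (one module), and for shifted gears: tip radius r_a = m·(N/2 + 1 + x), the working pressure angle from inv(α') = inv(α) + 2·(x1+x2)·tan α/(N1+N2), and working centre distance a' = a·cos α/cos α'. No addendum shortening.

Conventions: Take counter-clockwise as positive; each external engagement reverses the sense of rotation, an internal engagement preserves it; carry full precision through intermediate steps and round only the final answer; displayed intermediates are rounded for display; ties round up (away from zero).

1.4580

single-mesh involute tooth geometry (19T engaging 34T at module 1.616)
base radii: r_b1 = 13.961714, r_b2 = 24.984120
tip radii: r_a1 = 16.968000, r_a2 = 29.088000
no profile shift: α' = α, a' = a
action lengths: √(r_a1²−r_b1²) = 9.642798, √(r_a2²−r_b2²) = 14.896492
base pitch p_b = π·m·cos α = 4.617055
CR = (9.642798 + 14.896492 − 42.824000·sin 24.57200°)/4.617055 = 1.457967
contact ratio ≈ 1.4580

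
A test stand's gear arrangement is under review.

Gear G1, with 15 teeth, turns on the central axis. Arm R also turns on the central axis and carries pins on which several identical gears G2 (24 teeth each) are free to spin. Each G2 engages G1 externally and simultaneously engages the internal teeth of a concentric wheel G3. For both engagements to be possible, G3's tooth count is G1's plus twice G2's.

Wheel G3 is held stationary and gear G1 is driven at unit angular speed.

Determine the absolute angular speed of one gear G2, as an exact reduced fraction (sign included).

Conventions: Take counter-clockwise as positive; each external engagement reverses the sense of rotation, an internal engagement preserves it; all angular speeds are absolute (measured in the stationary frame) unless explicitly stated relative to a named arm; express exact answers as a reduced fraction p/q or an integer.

-5/16

class = planetary set [G3 = 15+2·24 = 63; Willis about the carrier]
ring teeth: 15 + 2·24 = 63
15(ω_sun−ω_arm) = −63(ω_ring−ω_arm),  ω_ring = 0, ω_sun = 1
15(1−ω_arm) = −63(0−ω_arm)  ⇒  78·ω_arm = 15  ⇒  ω_arm = 5/26
sun–planet mesh: 15·(1−5/26) = −24·(ω_p−ω_arm)  ⇒  ω_p−ω_arm = -105/208
ω_p = 5/26 − 105/208 = -5/16
exact speed ratio = -5/16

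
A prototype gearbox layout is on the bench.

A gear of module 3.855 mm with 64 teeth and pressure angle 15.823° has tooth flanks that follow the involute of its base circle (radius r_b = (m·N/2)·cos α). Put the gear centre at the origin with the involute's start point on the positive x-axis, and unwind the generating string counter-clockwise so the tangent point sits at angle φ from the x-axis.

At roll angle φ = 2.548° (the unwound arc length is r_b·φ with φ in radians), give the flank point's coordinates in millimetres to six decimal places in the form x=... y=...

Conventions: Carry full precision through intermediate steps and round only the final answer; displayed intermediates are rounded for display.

recognized (one wheel, involute flank): single-mesh tooth geometry, m = 3.855, N = 64
pitch radius r_p = m·N/2 = 3.855·64/2 = 123.360000
base radius r_b = r_p·cos α = 123.360000·cos 15.823° = 118.685719
roll angle φ = 2.548° = 0.04447099 rad
x = r_b·(cos φ + φ·sin φ) = 118.803021
y = r_b·(sin φ − φ·cos φ) = 0.003479

x=118.803021 y=0.003479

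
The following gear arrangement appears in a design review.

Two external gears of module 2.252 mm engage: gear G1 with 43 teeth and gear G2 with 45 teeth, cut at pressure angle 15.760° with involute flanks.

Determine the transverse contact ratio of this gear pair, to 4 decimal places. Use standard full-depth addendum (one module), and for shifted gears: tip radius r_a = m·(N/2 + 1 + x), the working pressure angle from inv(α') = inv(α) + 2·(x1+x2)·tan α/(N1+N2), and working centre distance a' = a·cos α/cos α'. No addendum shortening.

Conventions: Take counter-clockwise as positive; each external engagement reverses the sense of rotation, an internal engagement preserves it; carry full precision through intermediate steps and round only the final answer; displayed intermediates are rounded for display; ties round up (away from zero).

1.9898

class = single-mesh tooth geometry [involute pair 43T × 45T, m = 2.252]
base radii: r_b1 = 46.597863, r_b2 = 48.765206
tip radii: r_a1 = 50.670000, r_a2 = 52.922000
no profile shift: α' = α, a' = a
action lengths: √(r_a1²−r_b1²) = 19.901961, √(r_a2²−r_b2²) = 20.559494
base pitch p_b = π·m·cos α = 6.808907
CR = (19.901961 + 20.559494 − 99.088000·sin 15.76000°)/6.808907 = 1.989794
contact ratio ≈ 1.9898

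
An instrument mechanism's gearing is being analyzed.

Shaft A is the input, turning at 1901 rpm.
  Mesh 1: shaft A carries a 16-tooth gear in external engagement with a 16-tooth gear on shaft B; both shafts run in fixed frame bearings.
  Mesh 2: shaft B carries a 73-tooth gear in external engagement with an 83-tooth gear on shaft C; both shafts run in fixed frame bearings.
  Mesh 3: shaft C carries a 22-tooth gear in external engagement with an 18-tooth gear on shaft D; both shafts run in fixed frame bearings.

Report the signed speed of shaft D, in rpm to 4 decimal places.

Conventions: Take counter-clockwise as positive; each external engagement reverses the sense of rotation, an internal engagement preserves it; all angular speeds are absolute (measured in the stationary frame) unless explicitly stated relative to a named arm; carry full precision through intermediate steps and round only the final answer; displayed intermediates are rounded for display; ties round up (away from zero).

topology: fixed-axis compound train — 3 meshes, A→D
mesh 1 [16T→16T]: ω = 1901.0000×16/16 = 1901.0000 rpm, sense flips to −
mesh 2 [73T→83T]: ω = 1901.0000×73/83 = 1671.9639 rpm, sense flips to +
mesh 3 [22T→18T]: ω = 1671.9639×22/18 = 2043.5114 rpm, sense flips to −
signed output speed = -2043.5114 rpm

-2043.5114 rpm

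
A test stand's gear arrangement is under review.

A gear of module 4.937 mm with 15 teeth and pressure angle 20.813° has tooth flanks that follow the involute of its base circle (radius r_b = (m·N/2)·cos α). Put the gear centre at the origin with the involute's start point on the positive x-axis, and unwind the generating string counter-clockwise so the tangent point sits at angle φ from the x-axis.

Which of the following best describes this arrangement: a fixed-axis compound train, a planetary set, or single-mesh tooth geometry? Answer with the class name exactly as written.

single-mesh involute tooth geometry (15T wheel at module 4.937)
classification: single-mesh tooth geometry

single-mesh tooth geometry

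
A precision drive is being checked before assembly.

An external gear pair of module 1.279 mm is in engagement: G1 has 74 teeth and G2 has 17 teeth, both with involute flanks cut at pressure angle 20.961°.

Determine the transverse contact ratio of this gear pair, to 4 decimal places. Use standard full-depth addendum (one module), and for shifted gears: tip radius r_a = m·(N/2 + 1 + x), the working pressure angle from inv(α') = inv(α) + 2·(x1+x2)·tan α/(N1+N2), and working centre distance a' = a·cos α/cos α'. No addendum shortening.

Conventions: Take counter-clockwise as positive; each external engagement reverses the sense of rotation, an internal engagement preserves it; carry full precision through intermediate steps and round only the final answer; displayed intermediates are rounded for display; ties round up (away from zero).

topology: single-mesh involute geometry — m = 1.279, 74T/17T pair
base radii: r_b1 = 44.191360, r_b2 = 10.152069
tip radii: r_a1 = 48.602000, r_a2 = 12.150500
no profile shift: α' = α, a' = a
action lengths: √(r_a1²−r_b1²) = 20.230623, √(r_a2²−r_b2²) = 6.676087
base pitch p_b = π·m·cos α = 3.752196
CR = (20.230623 + 6.676087 − 58.194500·sin 20.96100°)/3.752196 = 1.622690
contact ratio ≈ 1.6227

1.6227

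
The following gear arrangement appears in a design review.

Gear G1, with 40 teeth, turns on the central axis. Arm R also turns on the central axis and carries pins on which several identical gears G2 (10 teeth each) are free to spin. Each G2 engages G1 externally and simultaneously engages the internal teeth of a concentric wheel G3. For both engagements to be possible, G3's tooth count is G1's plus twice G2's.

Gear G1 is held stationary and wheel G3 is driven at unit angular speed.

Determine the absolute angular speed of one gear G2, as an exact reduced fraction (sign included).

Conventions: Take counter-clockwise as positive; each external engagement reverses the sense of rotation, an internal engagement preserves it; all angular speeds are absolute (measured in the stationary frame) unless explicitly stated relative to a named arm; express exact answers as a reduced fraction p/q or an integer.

class = planetary set [G3 = 40+2·10 = 60; Willis about the carrier]
ring teeth: 40 + 2·10 = 60
40(ω_sun−ω_arm) = −60(ω_ring−ω_arm),  ω_sun = 0, ω_ring = 1
40(0−ω_arm) = −60(1−ω_arm)  ⇒  100·ω_arm = 60  ⇒  ω_arm = 3/5
sun–planet mesh: 40·(0−3/5) = −10·(ω_p−ω_arm)  ⇒  ω_p−ω_arm = 12/5
ω_p = 3/5 + 12/5 = 3
exact speed ratio = 3

3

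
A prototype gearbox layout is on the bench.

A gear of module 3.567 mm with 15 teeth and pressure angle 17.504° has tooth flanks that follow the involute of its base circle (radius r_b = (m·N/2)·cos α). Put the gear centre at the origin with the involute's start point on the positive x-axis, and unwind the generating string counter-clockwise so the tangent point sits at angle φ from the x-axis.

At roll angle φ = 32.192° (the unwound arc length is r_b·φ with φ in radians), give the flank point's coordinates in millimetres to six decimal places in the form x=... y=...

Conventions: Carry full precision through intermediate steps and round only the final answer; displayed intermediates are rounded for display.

x=29.228582 y=1.461358

recognized (one wheel, involute flank): single-mesh tooth geometry, m = 3.567, N = 15
pitch radius r_p = m·N/2 = 3.567·15/2 = 26.752500
base radius r_b = r_p·cos α = 26.752500·cos 17.504° = 25.513751
roll angle φ = 32.192° = 0.56185639 rad
x = r_b·(cos φ + φ·sin φ) = 29.228582
y = r_b·(sin φ − φ·cos φ) = 1.461358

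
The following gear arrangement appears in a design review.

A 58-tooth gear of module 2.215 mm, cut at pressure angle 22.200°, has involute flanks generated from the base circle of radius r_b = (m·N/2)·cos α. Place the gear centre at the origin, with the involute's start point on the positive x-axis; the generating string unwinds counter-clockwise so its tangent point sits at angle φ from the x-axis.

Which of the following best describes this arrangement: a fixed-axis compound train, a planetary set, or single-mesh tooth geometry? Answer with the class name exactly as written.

single-mesh tooth geometry

recognized (one wheel, involute flank): single-mesh tooth geometry, m = 2.215, N = 58
classification: single-mesh tooth geometry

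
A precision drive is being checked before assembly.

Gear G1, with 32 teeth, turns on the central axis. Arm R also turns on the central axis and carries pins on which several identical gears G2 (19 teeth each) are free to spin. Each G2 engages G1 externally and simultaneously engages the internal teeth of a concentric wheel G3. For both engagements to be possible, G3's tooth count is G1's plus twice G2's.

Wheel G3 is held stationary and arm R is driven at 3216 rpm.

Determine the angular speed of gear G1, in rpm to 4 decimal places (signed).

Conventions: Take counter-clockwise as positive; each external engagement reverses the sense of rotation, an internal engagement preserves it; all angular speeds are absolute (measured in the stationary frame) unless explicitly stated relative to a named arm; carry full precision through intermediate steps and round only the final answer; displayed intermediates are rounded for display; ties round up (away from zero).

recognized (axles ride arm R): planetary set, 32/19/70 teeth
normalise by the input: solve with ω_arm = 1, then scale by 3216 rpm
ring teeth: 32 + 2·19 = 70
32(ω_sun−ω_arm) = −70(ω_ring−ω_arm),  ω_ring = 0, ω_arm = 1
ω_sun = 1 − (70/32)(0−1) = 51/16
scale: ω_sun = 51/16 × 3216 rpm = +10251.0000 rpm

+10251.0000 rpm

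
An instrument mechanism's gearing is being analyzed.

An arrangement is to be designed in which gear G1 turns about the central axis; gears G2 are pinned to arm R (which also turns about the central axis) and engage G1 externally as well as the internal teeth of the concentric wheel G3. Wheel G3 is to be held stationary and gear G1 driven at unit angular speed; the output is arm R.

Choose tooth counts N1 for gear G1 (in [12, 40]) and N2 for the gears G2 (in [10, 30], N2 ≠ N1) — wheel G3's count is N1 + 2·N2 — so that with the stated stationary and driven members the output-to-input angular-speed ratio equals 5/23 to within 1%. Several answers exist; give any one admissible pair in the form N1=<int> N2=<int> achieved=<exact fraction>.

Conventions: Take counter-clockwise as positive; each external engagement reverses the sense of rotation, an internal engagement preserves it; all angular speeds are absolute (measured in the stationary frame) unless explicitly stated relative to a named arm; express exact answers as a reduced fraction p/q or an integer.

N1=20 N2=26 achieved=5/23

topology: planetary set — design target 5/23, arm = carrier (Willis)
Willis with ω_ring = 0: ω_arm/ω_sun = N1/(N1+N3); set equal to 5/23  ⇒  N3/N1 = 1/(5/23) − 1 = 18/5
N3 = N1 + 2·N2  ⇒  N2/N1 = (N3/N1 − 1)/2 = (18/5 − 1)/2 = 13/10
smallest multiple with N1 ≥ 12 and N2 ≥ 10: k = 2  ⇒  N1 = 2·10 = 20, N2 = 2·13 = 26 (N1 ≤ 40, N2 ≤ 30, N2 ≠ N1 ✓), N3 = 20 + 2·26 = 72
check: N1/(N1+N3) with N1 = 20, N3 = 72 gives 5/23; |achieved − target| = 0 ≤ 1/460 ✓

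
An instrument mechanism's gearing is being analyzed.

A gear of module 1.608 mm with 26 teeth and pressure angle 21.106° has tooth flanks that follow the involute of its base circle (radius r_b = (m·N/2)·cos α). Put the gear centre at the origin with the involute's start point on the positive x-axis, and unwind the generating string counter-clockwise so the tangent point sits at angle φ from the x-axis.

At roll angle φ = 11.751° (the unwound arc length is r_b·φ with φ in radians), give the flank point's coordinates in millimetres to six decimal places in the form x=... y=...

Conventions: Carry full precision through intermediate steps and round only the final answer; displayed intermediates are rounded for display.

topology: single-mesh involute geometry — m = 1.608, N = 26
pitch radius r_p = m·N/2 = 1.608·26/2 = 20.904000
base radius r_b = r_p·cos α = 20.904000·cos 21.106° = 19.501673
roll angle φ = 11.751° = 0.20509364 rad
x = r_b·(cos φ + φ·sin φ) = 19.907523
y = r_b·(sin φ − φ·cos φ) = 0.055844

x=19.907523 y=0.055844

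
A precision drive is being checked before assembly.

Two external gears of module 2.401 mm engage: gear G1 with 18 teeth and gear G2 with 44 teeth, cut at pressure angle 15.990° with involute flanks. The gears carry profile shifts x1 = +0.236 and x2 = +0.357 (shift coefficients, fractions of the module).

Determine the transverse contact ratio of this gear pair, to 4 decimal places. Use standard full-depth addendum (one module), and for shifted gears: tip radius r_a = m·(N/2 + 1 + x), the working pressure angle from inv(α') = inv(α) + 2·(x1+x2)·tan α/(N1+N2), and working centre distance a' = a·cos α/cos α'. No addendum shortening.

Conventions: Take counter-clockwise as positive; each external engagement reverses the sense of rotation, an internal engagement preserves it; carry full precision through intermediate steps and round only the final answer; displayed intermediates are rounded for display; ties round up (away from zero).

1.6735

class = single-mesh tooth geometry [involute pair 18T × 44T, m = 2.401]
base radii: r_b1 = 20.772943, r_b2 = 50.778306
tip radii: r_a1 = 24.576636, r_a2 = 56.080157
inv(α') = inv(15.990°) + 2·(+0.236+0.357)·tan α/(18+44) = 0.01295991  ⇒  α' = 19.11754°
a' = a·cos α / cos α' = 74.4310·cos 15.990°/cos 19.11754° = 75.727734
action lengths: √(r_a1²−r_b1²) = 13.133768, √(r_a2²−r_b2²) = 23.802262
base pitch p_b = π·m·cos α = 7.251125
CR = (13.133768 + 23.802262 − 75.727734·sin 19.11754°)/7.251125 = 1.673485
contact ratio ≈ 1.6735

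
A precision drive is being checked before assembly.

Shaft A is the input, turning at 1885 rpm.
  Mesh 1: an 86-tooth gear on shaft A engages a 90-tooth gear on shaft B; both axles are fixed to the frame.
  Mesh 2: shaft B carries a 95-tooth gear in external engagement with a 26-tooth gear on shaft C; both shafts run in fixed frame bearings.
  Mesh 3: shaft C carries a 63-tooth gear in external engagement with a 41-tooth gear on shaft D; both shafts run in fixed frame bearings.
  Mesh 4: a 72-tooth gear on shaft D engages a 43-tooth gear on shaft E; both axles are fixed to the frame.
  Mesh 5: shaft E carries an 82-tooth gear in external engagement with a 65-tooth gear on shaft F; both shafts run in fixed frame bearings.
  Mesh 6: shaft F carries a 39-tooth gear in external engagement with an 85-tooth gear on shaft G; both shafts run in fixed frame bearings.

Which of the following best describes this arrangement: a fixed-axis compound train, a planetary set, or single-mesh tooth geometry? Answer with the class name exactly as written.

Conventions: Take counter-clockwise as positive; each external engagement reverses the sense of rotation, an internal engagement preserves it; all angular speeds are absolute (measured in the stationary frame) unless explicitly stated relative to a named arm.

fixed-axis compound train

recognized (7 fixed axles, 6 meshes): fixed-axis compound train
classification: fixed-axis compound train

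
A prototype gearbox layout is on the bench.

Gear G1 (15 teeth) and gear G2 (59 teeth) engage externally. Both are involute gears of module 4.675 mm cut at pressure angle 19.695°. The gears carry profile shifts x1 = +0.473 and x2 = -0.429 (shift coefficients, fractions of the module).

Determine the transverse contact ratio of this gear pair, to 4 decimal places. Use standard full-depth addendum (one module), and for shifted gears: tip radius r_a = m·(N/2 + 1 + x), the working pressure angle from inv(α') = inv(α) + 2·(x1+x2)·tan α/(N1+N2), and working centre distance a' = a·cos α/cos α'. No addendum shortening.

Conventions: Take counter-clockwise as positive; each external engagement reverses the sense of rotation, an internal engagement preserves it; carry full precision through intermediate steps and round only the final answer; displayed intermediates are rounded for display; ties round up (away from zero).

1.5092

class = single-mesh tooth geometry [involute pair 15T × 59T, m = 4.675]
base radii: r_b1 = 33.011342, r_b2 = 129.844613
tip radii: r_a1 = 41.948775, r_a2 = 140.581925
inv(α') = inv(19.695°) + 2·(+0.473-0.429)·tan α/(15+59) = 0.01463646  ⇒  α' = 19.88339°
a' = a·cos α / cos α' = 172.9750·cos 19.695°/cos 19.88339° = 173.179758
action lengths: √(r_a1²−r_b1²) = 25.883412, √(r_a2²−r_b2²) = 53.885565
base pitch p_b = π·m·cos α = 13.827759
CR = (25.883412 + 53.885565 − 173.179758·sin 19.88339°)/13.827759 = 1.509236
contact ratio ≈ 1.5092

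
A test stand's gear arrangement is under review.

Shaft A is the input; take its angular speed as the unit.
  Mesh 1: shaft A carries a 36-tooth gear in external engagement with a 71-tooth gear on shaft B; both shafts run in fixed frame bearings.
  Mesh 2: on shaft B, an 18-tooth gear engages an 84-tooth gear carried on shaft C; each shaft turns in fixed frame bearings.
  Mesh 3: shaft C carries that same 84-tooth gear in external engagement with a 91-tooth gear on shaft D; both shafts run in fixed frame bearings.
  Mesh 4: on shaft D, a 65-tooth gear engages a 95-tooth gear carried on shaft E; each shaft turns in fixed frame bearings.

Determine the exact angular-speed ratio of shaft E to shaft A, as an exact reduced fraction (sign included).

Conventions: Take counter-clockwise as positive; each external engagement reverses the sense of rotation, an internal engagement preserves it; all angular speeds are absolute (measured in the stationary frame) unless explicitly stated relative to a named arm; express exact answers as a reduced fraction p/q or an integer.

class = fixed-axis compound train [4 meshes; 4 ratios multiply, 4 sense flips]
mesh 1 [36T→71T]: running ratio 36/71, sense −
mesh 2 [18T→84T]: running ratio 54/497, sense +
mesh 3 [84T→91T]: running ratio 648/6461, sense −
mesh 4 [65T→95T]: running ratio 648/9443, sense +
ω_out/ω_in = 648/9443

648/9443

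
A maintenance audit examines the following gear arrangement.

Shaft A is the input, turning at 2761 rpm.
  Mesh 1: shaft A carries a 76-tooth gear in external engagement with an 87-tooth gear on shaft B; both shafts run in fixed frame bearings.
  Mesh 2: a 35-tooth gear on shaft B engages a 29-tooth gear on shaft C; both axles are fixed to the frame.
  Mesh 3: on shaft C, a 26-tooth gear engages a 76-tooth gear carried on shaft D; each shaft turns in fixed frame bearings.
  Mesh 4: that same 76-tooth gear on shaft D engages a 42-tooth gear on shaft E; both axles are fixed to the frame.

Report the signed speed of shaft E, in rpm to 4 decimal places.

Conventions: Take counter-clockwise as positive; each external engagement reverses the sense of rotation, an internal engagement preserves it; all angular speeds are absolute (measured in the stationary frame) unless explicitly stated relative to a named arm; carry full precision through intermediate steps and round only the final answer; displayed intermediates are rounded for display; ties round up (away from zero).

+1802.0003 rpm

recognized (5 fixed axles, 4 meshes): fixed-axis compound train
mesh 1 [76T→87T]: ω = 2761.0000×76/87 = 2411.9080 rpm, sense flips to −
mesh 2 [35T→29T]: ω = 2411.9080×35/29 = 2910.9235 rpm, sense flips to +
mesh 3 [26T→76T]: ω = 2910.9235×26/76 = 995.8423 rpm, sense flips to −
mesh 4 [76T→42T]: ω = 995.8423×76/42 = 1802.0003 rpm, sense flips to +
signed output speed = +1802.0003 rpm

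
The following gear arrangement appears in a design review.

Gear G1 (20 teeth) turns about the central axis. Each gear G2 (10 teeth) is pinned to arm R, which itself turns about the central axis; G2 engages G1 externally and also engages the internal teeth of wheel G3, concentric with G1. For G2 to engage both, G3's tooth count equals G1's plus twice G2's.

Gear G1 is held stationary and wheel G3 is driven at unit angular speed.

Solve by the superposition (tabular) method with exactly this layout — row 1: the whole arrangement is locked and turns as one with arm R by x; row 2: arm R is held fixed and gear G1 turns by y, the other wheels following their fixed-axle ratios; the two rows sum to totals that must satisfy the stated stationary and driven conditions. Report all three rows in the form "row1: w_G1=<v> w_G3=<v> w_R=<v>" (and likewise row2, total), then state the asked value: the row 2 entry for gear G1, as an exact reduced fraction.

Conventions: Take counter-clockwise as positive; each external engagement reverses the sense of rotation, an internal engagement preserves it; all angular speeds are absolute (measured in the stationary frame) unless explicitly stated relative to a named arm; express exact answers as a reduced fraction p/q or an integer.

recognized (axles ride arm R): planetary set, 20/10/40 teeth
row 1 — lock + rotate with arm: ω_sun = ω_ring = ω_arm = x
row 2: sun turns y, ring = −(20/40)·y, arm 0
boundary: total ω_sun = x + y = 0 and total ω_ring = x − (20/40)·y = 1  ⇒  y = -2/3, x = 2/3
row 2 ring = −(20/40)·(-2/3) = 1/3
totals (row 1 + row 2): sun 2/3 + (-2/3) = 0, ring 2/3 + 1/3 = 1, arm 2/3 + 0 = 2/3
asked cell (row2, sun) = -2/3

row1: w_G1=2/3 w_G3=2/3 w_R=2/3
row2: w_G1=-2/3 w_G3=1/3 w_R=0
total: w_G1=0 w_G3=1 w_R=2/3
asked value: -2/3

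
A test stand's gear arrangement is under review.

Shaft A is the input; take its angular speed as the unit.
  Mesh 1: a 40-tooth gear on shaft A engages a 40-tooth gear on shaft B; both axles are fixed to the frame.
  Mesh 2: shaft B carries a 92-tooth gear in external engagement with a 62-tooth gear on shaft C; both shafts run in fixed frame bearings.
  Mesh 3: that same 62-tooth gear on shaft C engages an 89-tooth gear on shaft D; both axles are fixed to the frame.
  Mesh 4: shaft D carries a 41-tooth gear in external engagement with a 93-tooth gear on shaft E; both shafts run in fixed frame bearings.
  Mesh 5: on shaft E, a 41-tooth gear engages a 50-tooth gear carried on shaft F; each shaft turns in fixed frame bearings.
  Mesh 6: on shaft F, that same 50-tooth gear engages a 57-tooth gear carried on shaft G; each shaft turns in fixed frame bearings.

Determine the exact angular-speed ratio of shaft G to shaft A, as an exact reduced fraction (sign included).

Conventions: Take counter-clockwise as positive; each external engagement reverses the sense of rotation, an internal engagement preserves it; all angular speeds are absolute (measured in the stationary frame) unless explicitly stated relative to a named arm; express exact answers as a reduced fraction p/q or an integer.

154652/471789

class = fixed-axis compound train [6 meshes; 6 ratios multiply, 6 sense flips]
mesh 1 [40T→40T]: running ratio 1, sense −
mesh 2 [92T→62T]: running ratio 46/31, sense +
mesh 3 [62T→89T]: running ratio 92/89, sense −
mesh 4 [41T→93T]: running ratio 3772/8277, sense +
mesh 5 [41T→50T]: running ratio 77326/206925, sense −
mesh 6 [50T→57T]: running ratio 154652/471789, sense +
ω_out/ω_in = 154652/471789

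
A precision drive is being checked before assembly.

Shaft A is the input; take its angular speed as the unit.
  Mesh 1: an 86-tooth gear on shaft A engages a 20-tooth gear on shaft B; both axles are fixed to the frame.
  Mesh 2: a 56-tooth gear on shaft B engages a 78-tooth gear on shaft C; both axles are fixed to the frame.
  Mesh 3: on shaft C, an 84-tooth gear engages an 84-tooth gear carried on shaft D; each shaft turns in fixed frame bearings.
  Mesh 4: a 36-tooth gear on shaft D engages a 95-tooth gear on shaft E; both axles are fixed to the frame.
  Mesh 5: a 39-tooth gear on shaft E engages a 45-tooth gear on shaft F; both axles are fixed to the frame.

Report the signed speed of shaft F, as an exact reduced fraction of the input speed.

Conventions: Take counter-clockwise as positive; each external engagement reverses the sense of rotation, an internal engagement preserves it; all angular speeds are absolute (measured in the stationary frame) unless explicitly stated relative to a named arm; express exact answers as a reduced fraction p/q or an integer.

5-mesh fixed-axis compound train (all bearings frame-fixed)
mesh 1 [86T→20T]: |ω|/ω_in = 1×86/20 = 43/10, sense flips to −
mesh 2 [56T→78T]: |ω|/ω_in = (43/10)×56/78 = 602/195, sense flips to +
mesh 3 [84T→84T]: |ω|/ω_in = (602/195)×84/84 = 602/195, sense flips to −
mesh 4 [36T→95T]: |ω|/ω_in = (602/195)×36/95 = 7224/6175, sense flips to +
mesh 5 [39T→45T]: |ω|/ω_in = (7224/6175)×39/45 = 2408/2375, sense flips to −
signed output speed (× input speed) = -2408/2375

-2408/2375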